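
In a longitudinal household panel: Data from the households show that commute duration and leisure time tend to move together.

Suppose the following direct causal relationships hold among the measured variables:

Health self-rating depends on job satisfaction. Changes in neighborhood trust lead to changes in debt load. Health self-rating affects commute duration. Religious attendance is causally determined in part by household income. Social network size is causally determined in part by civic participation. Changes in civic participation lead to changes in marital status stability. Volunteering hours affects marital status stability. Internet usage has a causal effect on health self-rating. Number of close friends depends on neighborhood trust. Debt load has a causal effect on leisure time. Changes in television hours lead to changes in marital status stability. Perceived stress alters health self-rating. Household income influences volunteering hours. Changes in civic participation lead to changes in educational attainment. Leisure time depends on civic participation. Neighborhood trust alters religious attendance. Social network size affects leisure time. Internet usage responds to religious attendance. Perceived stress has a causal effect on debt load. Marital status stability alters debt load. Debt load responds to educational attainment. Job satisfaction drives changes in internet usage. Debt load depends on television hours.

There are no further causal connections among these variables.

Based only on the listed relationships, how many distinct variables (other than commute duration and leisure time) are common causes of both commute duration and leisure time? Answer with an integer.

3

The common causes are: household income (to commute duration via household income → religious attendance → internet usage → health self-rating → commute duration; to leisure time via household income → volunteering hours → marital status stability → debt load → leisure time); neighborhood trust (to commute duration via neighborhood trust → religious attendance → internet usage → health self-rating → commute duration; to leisure time via neighborhood trust → debt load → leisure time); perceived stress (to commute duration via perceived stress → health self-rating → commute duration; to leisure time via perceived stress → debt load → leisure time).
Every other variable lacks a causal path to at least one of commute duration and leisure time.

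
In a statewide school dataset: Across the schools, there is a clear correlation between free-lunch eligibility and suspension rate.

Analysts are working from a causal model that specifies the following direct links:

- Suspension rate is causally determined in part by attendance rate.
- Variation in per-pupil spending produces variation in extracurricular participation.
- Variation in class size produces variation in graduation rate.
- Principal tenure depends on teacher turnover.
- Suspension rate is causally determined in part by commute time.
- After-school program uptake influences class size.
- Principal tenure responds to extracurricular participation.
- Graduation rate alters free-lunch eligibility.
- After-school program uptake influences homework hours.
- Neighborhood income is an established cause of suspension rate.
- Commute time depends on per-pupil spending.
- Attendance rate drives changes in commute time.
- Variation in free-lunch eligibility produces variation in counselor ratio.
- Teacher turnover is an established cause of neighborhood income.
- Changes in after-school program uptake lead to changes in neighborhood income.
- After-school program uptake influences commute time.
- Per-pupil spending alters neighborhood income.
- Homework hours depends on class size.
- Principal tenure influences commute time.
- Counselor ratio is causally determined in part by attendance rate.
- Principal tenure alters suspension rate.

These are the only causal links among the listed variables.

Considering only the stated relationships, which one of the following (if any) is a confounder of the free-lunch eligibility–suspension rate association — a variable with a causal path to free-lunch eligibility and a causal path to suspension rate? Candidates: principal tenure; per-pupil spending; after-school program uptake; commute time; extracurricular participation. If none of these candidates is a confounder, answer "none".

after-school program uptake

After-school program uptake causes free-lunch eligibility (after-school program uptake → class size → graduation rate → free-lunch eligibility) and also causes suspension rate (after-school program uptake → commute time → suspension rate); it is a common cause of both.
Each of the other candidates lacks a causal path to at least one of free-lunch eligibility and suspension rate, so they do not confound the relationship.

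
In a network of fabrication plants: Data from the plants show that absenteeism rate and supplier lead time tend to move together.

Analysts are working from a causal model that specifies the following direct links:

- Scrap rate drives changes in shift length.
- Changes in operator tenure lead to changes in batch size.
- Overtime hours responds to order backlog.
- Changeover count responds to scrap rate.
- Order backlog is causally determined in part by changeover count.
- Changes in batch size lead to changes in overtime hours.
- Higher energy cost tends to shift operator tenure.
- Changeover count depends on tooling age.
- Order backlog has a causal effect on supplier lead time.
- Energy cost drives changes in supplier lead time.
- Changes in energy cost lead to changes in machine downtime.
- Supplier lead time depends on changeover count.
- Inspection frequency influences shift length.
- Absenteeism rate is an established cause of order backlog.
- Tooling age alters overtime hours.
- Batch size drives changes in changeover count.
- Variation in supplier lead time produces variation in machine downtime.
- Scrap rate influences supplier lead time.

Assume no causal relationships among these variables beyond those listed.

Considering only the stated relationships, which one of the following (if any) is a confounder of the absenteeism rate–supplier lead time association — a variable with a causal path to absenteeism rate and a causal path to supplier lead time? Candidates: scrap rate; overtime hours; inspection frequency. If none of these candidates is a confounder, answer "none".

None of the listed candidates has causal paths to both absenteeism rate and supplier lead time in the stated relationships, so none is a common cause.

none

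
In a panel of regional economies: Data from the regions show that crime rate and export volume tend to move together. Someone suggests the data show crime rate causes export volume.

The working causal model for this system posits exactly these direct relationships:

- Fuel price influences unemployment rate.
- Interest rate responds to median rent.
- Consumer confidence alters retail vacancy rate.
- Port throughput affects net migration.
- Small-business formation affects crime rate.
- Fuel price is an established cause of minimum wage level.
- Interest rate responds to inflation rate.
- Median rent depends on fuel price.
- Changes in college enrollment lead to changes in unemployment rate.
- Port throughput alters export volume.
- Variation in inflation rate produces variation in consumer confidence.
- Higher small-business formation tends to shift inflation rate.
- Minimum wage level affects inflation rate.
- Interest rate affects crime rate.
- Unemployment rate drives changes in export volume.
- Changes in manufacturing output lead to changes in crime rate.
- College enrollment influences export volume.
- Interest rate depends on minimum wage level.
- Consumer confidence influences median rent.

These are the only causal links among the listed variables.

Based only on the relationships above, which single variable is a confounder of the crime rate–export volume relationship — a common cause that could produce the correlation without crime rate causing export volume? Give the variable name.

Fuel price has a causal path to crime rate (fuel price → minimum wage level → interest rate → crime rate) and a separate causal path to export volume (fuel price → unemployment rate → export volume), so it is a common cause of both.
No stated relationship gives crime rate a causal route to export volume, so the correlation is explained by the shared upstream cause rather than a direct effect.

fuel price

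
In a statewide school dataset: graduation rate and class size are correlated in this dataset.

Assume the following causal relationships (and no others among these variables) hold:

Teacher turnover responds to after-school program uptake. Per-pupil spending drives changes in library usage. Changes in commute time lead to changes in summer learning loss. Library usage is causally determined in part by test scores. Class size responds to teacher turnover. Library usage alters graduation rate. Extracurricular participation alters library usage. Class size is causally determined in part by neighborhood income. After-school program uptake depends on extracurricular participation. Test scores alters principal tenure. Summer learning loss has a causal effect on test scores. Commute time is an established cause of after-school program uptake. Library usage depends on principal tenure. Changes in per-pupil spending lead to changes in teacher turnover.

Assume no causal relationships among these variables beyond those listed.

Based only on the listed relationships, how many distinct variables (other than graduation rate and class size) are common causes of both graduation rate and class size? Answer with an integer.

3

The common causes are: commute time (to graduation rate via commute time → summer learning loss → test scores → library usage → graduation rate; to class size via commute time → after-school program uptake → teacher turnover → class size); extracurricular participation (to graduation rate via extracurricular participation → library usage → graduation rate; to class size via extracurricular participation → after-school program uptake → teacher turnover → class size); per-pupil spending (to graduation rate via per-pupil spending → library usage → graduation rate; to class size via per-pupil spending → teacher turnover → class size).
Every other variable lacks a causal path to at least one of graduation rate and class size.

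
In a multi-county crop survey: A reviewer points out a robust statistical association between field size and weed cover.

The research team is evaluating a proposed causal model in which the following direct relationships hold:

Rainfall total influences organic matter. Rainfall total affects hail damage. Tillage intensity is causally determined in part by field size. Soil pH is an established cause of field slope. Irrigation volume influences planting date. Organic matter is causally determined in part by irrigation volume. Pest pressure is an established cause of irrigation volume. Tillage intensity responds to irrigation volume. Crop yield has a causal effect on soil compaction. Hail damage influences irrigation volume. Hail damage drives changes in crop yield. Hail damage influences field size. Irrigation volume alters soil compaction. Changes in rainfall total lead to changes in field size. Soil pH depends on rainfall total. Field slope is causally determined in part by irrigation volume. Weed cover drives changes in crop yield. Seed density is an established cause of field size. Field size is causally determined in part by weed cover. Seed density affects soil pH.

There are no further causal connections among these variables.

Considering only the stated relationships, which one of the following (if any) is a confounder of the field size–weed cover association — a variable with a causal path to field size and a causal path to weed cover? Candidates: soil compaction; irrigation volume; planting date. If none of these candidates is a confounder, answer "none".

none

None of the listed candidates has causal paths to both field size and weed cover in the stated relationships, so none is a common cause.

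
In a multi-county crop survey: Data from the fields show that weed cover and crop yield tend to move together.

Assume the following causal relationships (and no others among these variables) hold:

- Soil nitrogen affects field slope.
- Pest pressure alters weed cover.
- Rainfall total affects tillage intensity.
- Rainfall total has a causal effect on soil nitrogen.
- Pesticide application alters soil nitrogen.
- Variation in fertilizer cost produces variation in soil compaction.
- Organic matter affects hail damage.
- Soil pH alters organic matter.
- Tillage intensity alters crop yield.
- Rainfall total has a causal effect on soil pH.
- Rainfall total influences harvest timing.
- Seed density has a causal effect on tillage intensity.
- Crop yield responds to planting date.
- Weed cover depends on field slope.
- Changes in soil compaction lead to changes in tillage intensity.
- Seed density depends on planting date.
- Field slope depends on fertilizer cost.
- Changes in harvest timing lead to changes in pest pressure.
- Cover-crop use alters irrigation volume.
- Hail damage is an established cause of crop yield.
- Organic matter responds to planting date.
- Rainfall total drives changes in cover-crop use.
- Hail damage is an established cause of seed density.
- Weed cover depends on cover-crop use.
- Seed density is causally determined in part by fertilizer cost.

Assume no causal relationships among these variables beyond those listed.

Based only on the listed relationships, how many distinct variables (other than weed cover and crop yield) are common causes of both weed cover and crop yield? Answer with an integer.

2

The common causes are: fertilizer cost (to weed cover via fertilizer cost → field slope → weed cover; to crop yield via fertilizer cost → seed density → tillage intensity → crop yield); rainfall total (to weed cover via rainfall total → cover-crop use → weed cover; to crop yield via rainfall total → tillage intensity → crop yield).
Every other variable lacks a causal path to at least one of weed cover and crop yield.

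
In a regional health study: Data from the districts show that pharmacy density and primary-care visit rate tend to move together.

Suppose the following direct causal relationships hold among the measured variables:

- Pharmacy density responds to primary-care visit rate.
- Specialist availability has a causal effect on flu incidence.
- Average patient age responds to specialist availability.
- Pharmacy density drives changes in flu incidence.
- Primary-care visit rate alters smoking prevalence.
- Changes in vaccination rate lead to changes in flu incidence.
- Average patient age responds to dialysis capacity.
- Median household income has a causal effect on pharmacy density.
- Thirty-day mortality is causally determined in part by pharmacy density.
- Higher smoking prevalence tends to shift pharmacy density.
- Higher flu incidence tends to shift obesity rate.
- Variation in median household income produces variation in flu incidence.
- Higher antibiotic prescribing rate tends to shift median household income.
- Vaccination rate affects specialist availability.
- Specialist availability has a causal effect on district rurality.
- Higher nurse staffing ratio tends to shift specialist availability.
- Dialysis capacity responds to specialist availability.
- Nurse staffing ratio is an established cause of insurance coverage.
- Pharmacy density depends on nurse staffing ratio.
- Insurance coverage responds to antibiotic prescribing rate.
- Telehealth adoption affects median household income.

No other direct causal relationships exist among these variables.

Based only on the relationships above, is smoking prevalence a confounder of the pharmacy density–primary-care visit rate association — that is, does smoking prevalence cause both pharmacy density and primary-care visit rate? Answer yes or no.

Smoking prevalence has no stated causal path to primary-care visit rate. A confounder must cause both variables, so smoking prevalence does not qualify.

no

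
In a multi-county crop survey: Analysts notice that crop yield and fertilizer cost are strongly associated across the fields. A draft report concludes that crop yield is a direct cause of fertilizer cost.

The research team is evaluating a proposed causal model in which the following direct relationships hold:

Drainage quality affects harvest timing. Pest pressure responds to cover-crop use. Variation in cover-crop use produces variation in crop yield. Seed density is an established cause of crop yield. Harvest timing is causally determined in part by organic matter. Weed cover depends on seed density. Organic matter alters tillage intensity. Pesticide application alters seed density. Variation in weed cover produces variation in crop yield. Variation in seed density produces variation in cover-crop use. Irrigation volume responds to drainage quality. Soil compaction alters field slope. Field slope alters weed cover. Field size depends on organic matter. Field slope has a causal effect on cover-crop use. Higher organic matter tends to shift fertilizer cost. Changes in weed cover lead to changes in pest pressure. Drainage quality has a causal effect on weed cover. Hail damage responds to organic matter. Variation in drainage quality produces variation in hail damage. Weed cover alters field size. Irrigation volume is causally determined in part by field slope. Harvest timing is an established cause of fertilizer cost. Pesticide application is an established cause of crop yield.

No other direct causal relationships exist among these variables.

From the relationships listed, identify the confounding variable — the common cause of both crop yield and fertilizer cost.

Drainage quality has a causal path to crop yield (drainage quality → weed cover → crop yield) and a separate causal path to fertilizer cost (drainage quality → harvest timing → fertilizer cost), so it is a common cause of both.
No stated relationship gives crop yield a causal route to fertilizer cost, so the correlation is explained by the shared upstream cause rather than a direct effect.

drainage quality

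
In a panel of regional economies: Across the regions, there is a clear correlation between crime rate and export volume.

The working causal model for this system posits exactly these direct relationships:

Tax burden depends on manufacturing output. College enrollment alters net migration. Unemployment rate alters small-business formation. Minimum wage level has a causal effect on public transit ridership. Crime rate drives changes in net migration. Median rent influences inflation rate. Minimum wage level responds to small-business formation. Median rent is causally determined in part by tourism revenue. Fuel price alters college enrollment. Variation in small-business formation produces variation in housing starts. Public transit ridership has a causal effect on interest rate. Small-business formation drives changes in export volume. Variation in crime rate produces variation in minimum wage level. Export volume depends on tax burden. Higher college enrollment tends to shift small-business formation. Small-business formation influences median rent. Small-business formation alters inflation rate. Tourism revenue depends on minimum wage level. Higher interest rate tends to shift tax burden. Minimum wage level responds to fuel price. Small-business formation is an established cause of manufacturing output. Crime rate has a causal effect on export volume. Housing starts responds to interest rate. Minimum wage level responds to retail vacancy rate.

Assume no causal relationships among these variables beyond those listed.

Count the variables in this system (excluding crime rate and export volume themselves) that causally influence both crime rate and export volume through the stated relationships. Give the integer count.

No listed variable has a causal path to both crime rate and export volume, so there are no common causes.

0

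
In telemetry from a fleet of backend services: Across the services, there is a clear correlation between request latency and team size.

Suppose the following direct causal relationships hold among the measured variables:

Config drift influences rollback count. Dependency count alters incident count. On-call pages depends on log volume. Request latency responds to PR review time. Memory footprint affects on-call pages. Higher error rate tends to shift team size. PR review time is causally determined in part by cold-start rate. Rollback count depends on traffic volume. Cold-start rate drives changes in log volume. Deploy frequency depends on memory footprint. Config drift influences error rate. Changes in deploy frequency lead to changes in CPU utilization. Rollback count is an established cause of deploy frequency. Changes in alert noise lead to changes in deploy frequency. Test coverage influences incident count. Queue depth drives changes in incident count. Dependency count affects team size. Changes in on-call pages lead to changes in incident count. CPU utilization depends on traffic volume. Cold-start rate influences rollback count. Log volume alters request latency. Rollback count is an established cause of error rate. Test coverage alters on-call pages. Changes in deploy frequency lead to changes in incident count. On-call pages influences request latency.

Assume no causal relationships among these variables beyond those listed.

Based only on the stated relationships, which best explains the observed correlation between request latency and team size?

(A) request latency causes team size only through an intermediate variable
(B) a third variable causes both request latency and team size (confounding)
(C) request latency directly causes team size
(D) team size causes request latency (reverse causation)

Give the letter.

B

Cold-start rate causes request latency (cold-start rate → PR review time → request latency) and team size (cold-start rate → rollback count → error rate → team size) — a common cause creating the correlation.
There is no stated path from request latency to team size or from team size to request latency, so neither direct nor reverse causation applies.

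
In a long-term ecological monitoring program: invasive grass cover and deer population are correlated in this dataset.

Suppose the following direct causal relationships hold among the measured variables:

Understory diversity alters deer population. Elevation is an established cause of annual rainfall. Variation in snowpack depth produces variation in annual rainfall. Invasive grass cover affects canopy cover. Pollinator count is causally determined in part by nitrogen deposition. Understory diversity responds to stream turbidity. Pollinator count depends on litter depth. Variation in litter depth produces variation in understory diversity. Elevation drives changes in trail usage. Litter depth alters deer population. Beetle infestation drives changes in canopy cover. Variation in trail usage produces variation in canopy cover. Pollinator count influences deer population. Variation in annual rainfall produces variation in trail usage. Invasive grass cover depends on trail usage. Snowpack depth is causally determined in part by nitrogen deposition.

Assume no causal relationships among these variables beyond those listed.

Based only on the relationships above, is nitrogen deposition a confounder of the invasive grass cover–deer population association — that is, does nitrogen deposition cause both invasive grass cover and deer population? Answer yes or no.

Nitrogen deposition has a causal path to invasive grass cover (nitrogen deposition → snowpack depth → annual rainfall → trail usage → invasive grass cover) and to deer population (nitrogen deposition → pollinator count → deer population), so it is a common cause of both — a confounder.

yes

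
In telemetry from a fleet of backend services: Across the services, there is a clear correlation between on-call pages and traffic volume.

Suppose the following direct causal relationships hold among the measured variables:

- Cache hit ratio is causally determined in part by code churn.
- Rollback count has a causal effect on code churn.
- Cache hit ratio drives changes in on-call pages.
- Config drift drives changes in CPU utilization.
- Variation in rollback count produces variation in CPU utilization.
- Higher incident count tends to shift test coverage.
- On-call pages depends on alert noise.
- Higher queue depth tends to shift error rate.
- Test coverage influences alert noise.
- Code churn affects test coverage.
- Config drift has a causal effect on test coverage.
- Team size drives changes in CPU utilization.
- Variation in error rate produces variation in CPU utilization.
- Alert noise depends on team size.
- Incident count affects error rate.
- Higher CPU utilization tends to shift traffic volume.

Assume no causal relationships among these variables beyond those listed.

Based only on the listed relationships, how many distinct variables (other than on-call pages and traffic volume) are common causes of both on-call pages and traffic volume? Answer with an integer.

4

The common causes are: config drift (to on-call pages via config drift → test coverage → alert noise → on-call pages; to traffic volume via config drift → CPU utilization → traffic volume); incident count (to on-call pages via incident count → test coverage → alert noise → on-call pages; to traffic volume via incident count → error rate → CPU utilization → traffic volume); rollback count (to on-call pages via rollback count → code churn → cache hit ratio → on-call pages; to traffic volume via rollback count → CPU utilization → traffic volume); team size (to on-call pages via team size → alert noise → on-call pages; to traffic volume via team size → CPU utilization → traffic volume).
Every other variable lacks a causal path to at least one of on-call pages and traffic volume.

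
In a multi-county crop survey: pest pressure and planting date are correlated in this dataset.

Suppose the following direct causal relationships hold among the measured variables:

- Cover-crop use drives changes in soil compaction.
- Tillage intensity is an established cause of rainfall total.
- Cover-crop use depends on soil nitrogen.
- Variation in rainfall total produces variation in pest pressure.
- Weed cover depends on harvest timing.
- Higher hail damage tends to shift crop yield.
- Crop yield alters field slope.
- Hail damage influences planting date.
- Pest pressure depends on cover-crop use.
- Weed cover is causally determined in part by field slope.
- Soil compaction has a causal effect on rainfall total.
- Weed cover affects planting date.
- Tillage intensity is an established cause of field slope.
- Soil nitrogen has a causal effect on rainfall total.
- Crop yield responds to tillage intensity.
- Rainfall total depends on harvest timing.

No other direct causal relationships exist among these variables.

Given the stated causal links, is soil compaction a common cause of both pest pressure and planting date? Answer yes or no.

Soil compaction has no stated causal path to planting date. A confounder must cause both variables, so soil compaction does not qualify.

no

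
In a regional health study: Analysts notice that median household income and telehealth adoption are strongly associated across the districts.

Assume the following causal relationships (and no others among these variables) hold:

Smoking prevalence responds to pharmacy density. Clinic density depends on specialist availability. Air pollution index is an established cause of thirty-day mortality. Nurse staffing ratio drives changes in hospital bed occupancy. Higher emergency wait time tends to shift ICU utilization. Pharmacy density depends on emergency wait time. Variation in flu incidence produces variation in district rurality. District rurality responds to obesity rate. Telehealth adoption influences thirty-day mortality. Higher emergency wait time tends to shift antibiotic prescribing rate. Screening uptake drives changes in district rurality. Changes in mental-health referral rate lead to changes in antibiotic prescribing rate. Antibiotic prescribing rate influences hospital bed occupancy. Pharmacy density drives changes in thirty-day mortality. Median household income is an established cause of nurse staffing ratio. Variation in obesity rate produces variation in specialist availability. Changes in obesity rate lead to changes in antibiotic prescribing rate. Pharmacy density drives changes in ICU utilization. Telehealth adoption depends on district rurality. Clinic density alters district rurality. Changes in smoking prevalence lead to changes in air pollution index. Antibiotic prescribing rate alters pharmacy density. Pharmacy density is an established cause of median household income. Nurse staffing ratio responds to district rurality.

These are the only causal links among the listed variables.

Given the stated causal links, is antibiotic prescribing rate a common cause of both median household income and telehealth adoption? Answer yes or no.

no

Antibiotic prescribing rate has no stated causal path to telehealth adoption. A confounder must cause both variables, so antibiotic prescribing rate does not qualify.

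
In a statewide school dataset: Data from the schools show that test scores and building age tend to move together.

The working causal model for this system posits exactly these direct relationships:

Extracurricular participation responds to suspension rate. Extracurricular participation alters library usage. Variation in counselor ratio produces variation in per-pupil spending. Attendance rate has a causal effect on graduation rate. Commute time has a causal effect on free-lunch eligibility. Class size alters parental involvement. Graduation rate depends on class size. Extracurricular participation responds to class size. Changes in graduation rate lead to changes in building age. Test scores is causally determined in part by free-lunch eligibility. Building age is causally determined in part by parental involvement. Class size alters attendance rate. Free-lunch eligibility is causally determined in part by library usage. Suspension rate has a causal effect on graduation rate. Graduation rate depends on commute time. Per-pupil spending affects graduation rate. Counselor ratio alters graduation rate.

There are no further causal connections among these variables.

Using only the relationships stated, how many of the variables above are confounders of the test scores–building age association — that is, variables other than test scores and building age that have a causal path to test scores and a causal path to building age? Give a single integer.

The common causes are: class size (to test scores via class size → extracurricular participation → library usage → free-lunch eligibility → test scores; to building age via class size → parental involvement → building age); commute time (to test scores via commute time → free-lunch eligibility → test scores; to building age via commute time → graduation rate → building age); suspension rate (to test scores via suspension rate → extracurricular participation → library usage → free-lunch eligibility → test scores; to building age via suspension rate → graduation rate → building age).
Every other variable lacks a causal path to at least one of test scores and building age.

3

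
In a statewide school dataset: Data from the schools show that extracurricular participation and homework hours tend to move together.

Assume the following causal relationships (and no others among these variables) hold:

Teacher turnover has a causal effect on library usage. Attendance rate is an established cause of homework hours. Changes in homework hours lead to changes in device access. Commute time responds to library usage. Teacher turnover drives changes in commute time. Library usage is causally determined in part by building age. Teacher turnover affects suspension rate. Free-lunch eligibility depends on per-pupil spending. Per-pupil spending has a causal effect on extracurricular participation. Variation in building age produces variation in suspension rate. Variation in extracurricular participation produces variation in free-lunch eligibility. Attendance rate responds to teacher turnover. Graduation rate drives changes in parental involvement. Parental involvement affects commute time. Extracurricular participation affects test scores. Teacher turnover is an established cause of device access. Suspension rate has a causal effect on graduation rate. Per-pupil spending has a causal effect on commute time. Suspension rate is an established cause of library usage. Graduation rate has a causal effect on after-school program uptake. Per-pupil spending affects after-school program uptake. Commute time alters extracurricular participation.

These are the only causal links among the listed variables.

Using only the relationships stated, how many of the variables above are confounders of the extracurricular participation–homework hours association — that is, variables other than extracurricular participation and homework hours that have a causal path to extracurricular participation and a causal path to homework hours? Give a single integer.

The common causes are: teacher turnover (to extracurricular participation via teacher turnover → commute time → extracurricular participation; to homework hours via teacher turnover → attendance rate → homework hours).
Every other variable lacks a causal path to at least one of extracurricular participation and homework hours.

1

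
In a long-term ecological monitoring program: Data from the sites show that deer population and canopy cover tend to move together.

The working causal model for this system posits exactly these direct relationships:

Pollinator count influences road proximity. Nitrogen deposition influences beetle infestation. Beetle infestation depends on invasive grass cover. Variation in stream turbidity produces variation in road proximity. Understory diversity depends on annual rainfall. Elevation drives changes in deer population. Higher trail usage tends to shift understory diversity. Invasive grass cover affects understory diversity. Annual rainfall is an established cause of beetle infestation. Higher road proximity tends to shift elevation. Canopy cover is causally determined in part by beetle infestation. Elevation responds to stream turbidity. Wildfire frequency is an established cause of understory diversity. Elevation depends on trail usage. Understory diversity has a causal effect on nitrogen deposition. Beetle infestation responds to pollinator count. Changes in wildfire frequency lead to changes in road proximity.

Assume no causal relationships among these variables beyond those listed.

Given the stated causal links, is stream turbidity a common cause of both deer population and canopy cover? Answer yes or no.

no

Stream turbidity has no stated causal path to canopy cover. A confounder must cause both variables, so stream turbidity does not qualify.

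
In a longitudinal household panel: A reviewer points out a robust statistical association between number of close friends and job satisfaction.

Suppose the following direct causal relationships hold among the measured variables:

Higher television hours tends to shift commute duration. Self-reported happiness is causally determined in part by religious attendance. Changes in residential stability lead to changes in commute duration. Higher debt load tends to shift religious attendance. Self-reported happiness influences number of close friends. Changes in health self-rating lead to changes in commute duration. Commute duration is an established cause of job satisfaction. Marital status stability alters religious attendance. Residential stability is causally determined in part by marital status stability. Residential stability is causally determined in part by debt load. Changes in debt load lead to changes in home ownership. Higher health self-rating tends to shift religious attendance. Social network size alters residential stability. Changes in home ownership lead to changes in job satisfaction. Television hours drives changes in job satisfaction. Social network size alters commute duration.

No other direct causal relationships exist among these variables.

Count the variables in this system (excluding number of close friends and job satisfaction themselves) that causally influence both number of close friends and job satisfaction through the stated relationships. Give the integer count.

3

The common causes are: debt load (to number of close friends via debt load → religious attendance → self-reported happiness → number of close friends; to job satisfaction via debt load → home ownership → job satisfaction); health self-rating (to number of close friends via health self-rating → religious attendance → self-reported happiness → number of close friends; to job satisfaction via health self-rating → commute duration → job satisfaction); marital status stability (to number of close friends via marital status stability → religious attendance → self-reported happiness → number of close friends; to job satisfaction via marital status stability → residential stability → commute duration → job satisfaction).
Every other variable lacks a causal path to at least one of number of close friends and job satisfaction.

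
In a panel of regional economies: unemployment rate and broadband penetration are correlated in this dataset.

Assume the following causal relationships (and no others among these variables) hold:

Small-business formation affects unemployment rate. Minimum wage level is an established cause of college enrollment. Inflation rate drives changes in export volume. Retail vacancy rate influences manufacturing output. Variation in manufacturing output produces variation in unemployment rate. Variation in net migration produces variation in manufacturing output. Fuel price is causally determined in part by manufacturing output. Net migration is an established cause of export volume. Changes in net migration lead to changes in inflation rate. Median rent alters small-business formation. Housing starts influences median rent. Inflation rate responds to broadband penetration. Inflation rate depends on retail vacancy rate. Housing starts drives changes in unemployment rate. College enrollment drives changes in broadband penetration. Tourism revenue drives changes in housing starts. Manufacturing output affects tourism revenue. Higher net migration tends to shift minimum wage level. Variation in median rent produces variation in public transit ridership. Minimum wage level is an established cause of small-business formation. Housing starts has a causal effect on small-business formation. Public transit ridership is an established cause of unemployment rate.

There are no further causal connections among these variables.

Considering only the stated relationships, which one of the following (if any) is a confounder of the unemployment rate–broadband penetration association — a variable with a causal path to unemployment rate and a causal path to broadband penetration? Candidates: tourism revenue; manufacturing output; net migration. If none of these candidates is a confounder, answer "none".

Net migration causes unemployment rate (net migration → manufacturing output → unemployment rate) and also causes broadband penetration (net migration → minimum wage level → college enrollment → broadband penetration); it is a common cause of both.
Each of the other candidates lacks a causal path to at least one of unemployment rate and broadband penetration, so they do not confound the relationship.

net migration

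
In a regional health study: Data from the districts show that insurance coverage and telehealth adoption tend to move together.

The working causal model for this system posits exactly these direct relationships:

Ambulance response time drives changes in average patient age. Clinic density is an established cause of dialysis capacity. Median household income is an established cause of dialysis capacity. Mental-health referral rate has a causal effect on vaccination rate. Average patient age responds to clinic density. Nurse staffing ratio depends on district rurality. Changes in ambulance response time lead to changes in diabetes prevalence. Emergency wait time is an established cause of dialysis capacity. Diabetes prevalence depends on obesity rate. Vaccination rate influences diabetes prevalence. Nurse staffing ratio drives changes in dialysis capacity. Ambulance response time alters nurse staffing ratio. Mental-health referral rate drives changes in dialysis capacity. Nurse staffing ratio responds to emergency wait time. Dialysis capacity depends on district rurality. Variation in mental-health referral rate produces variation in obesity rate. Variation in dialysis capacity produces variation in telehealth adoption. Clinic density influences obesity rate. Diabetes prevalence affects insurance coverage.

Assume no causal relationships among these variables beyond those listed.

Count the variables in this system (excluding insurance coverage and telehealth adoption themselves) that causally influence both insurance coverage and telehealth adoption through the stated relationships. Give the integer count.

The common causes are: ambulance response time (to insurance coverage via ambulance response time → diabetes prevalence → insurance coverage; to telehealth adoption via ambulance response time → nurse staffing ratio → dialysis capacity → telehealth adoption); clinic density (to insurance coverage via clinic density → obesity rate → diabetes prevalence → insurance coverage; to telehealth adoption via clinic density → dialysis capacity → telehealth adoption); mental-health referral rate (to insurance coverage via mental-health referral rate → vaccination rate → diabetes prevalence → insurance coverage; to telehealth adoption via mental-health referral rate → dialysis capacity → telehealth adoption).
Every other variable lacks a causal path to at least one of insurance coverage and telehealth adoption.

3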